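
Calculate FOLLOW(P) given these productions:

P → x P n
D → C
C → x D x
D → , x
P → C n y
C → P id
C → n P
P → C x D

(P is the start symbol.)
{ $, 'id', 'n', 'x' }

To compute FOLLOW(P), find every occurrence of P on a right-hand side N → α P β: add FIRST(β) \ {ε}, and if β is empty or nullable also add FOLLOW(N). Iterate to a fixed point.

P is the start symbol, so $ ∈ FOLLOW(P).
In P → x P n: P is followed by n, add FIRST(n) \ {ε} = { 'n' }
In C → P id: P is followed by id, add FIRST(id) \ {ε} = { 'id' }
In C → n P: P is at the end, add FOLLOW(C)

The FOLLOW sets referred to above (computed the same way, to a fixed point):
  FOLLOW(C) = { $, 'id', 'n', 'x' }

Taking the union: FOLLOW(P) = { $, 'id', 'n', 'x' }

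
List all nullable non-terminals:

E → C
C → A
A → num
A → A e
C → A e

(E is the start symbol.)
None

A non-terminal is nullable if it can derive ε (the empty string): either it has an ε-production, or it has a production whose right-hand side consists entirely of nullable non-terminals.

There are no ε-productions, so no non-terminal can derive ε.
No non-terminals are nullable.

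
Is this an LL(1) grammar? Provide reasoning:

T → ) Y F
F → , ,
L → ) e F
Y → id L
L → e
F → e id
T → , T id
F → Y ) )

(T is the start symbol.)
Yes, the grammar is LL(1).

Relevant sets:
  FIRST(Y) = { 'id' }

For T:
  PREDICT(T → ')' Y F) = { ')' }
  PREDICT(T → ',' T id) = { ',' }
For F:
  PREDICT(F → ',' ',') = { ',' }
  PREDICT(F → e id) = { 'e' }
  PREDICT(F → Y ')' ')') = { 'id' }
For L:
  PREDICT(L → ')' e F) = { ')' }
  PREDICT(L → e) = { 'e' }
Y has a single production, so nothing to check there.

All predict sets are disjoint. The grammar IS LL(1).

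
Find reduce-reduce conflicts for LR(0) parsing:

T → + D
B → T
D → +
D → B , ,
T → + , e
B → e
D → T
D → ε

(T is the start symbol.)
Yes — I3: [D → .] vs [D → + .]; I7: [B → T .] vs [D → T .]

A reduce-reduce conflict occurs when an LR(0) state has two complete items [A → α .] and [B → β .] — both call for a reduction, and with no lookahead the parser cannot choose between them.

Augment with T' → T and build the canonical LR(0) collection (I0 = CLOSURE({[T' → . T]}), then GOTO on every symbol after a dot until no new states appear). It has 12 states:
  I0: { [T → . + , e], [T → . + D], [T' → . T] }  — shift
  I1: { [B → . T], [B → . e], [D → . +], [D → . B , ,], [D → . T], [D → .], [T → + . , e], [T → + . D], [T → . + , e], [T → . + D] }  — shift, reduce
  I2: { [T' → T .] }  — accept
  I3: { [B → . T], [B → . e], [D → + .], [D → . +], [D → . B , ,], [D → . T], [D → .], [T → + . , e], [T → + . D], [T → . + , e], [T → . + D] }  — shift, 2 reduces
  I4: { [T → + , . e] }  — shift
  I5: { [D → B . , ,] }  — shift
  I6: { [T → + D .] }  — reduce
  I7: { [B → T .], [D → T .] }  — 2 reduces
  I8: { [B → e .] }  — reduce
  I9: { [D → B , . ,] }  — shift
  I10: { [D → B , , .] }  — reduce
  I11: { [T → + , e .] }  — reduce

I3 contains complete items [D → .], [D → + .] — reduce-reduce conflict.
I7 contains complete items [B → T .], [D → T .] — reduce-reduce conflict.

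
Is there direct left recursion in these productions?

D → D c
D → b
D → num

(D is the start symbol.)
D → D c: LEFT RECURSIVE (starts with D)
D → b: starts with b
D → num: starts with num

The grammar has direct left recursion on: D.

Answer: Yes, D is left-recursive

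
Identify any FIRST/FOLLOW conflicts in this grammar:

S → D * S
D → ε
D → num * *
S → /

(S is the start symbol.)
A FIRST/FOLLOW conflict occurs when a non-terminal N has a nullable alternative N → β (β ⇒* ε) and another alternative N → α with FIRST(α) ∩ FOLLOW(N) ≠ ∅: on such a lookahead the parser cannot decide between expanding α and letting N vanish via β.

Nullable non-terminals: D.

D: nullable alternative(s) D → ε; FOLLOW(D) = { '*' }
  D → ε: FIRST \ {ε} = { } — this is the only nullable alternative, skip
  D → num * *: FIRST \ {ε} = { 'num' } — disjoint from FOLLOW(D)

S has no nullable alternative, so no FIRST/FOLLOW check is needed there.

No FIRST/FOLLOW conflicts found.

Answer: No FIRST/FOLLOW conflicts.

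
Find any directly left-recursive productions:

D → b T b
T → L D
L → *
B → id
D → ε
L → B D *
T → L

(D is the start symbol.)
Direct left recursion occurs when N → N α for some non-terminal N (the right-hand side begins with the left-hand side itself).

D → b T b: starts with b
T → L D: starts with L
L → *: starts with '*'
B → id: starts with id
D → ε: starts with ε
L → B D *: starts with B
T → L: starts with L

No direct left recursion found.

Answer: No direct left recursion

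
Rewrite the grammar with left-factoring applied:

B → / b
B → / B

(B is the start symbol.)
B → / B'
B' → b
B' → B

Left-factoring transforms A → αβ₁ | αβ₂ into A → αA' and A' → β₁ | β₂
(α is the longest common prefix among the alternatives). Repeat until
no nonterminal has two alternatives with a common prefix.

Round 1: B has alternatives sharing prefix '/'. Introduce B': B → / B'
  Add: B' → b
  Add: B' → B

No remaining common prefixes — done.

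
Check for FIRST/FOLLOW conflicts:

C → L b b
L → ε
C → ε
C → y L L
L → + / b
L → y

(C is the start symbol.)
Yes. L → '+' '/' b with FOLLOW(L) on { '+' }; L → y with FOLLOW(L) on { 'y' }

Nullable non-terminals: C, L.
FIRST sets used below: FIRST(L) = { '+', 'y', ε }

C: nullable alternative(s) C → ε; FOLLOW(C) = { $ }
  C → L b b: FIRST \ {ε} = { '+', 'b', 'y' } — disjoint from FOLLOW(C)
  C → ε: FIRST \ {ε} = { } — this is the only nullable alternative, skip
  C → y L L: FIRST \ {ε} = { 'y' } — disjoint from FOLLOW(C)

L: nullable alternative(s) L → ε; FOLLOW(L) = { $, '+', 'b', 'y' }
  L → ε: FIRST \ {ε} = { } — this is the only nullable alternative, skip
  L → + / b: FIRST \ {ε} = { '+' } — overlaps FOLLOW(L) on { '+' }: CONFLICT
  L → y: FIRST \ {ε} = { 'y' } — overlaps FOLLOW(L) on { 'y' }: CONFLICT

So the grammar has 2 FIRST/FOLLOW conflicts (marked CONFLICT above).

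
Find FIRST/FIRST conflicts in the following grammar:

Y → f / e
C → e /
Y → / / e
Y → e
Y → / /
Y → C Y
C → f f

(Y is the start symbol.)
FIRST sets of the non-terminals at (or reachable through a nullable prefix from) the front of some alternative:
  FIRST(C) = { 'e', 'f' }

Productions for Y:
  Y → f / e: FIRST = { 'f' }
  Y → / / e: FIRST = { '/' }
  Y → e: FIRST = { 'e' }
  Y → / /: FIRST = { '/' }
  Y → C Y: FIRST = { 'e', 'f' }
Productions for C:
  C → e /: FIRST = { 'e' }
  C → f f: FIRST = { 'f' }

Conflict for Y: Y → f / e and Y → C Y
  Overlap: { 'f' }
Conflict for Y: Y → / / e and Y → / /
  Overlap: { '/' }
Conflict for Y: Y → e and Y → C Y
  Overlap: { 'e' }

Answer: Yes. Y → f '/' e / Y → C Y on { 'f' }; Y → '/' '/' e / Y → '/' '/' on { '/' }; Y → e / Y → C Y on { 'e' }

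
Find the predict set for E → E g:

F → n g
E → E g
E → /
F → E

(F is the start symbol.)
PREDICT(E → E g) = (FIRST(RHS) \ {ε}) ∪ (FOLLOW(E) if ε ∈ FIRST(RHS), i.e. RHS ⇒* ε)
FIRST(E) = { '/' }
FIRST(E g) = { '/' }
ε ∉ FIRST(E g), so FOLLOW(E) is not added.
PREDICT(E → E g) = { '/' }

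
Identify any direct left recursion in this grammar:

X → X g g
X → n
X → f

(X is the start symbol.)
Yes, X is left-recursive

Direct left recursion occurs when N → N α for some non-terminal N (the right-hand side begins with the left-hand side itself).

X → X g g: LEFT RECURSIVE (starts with X)
X → n: starts with n
X → f: starts with f

The grammar has direct left recursion on: X.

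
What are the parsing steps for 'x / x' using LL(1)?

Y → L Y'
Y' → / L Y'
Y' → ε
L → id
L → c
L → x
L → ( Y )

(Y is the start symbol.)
Stack is shown with the top on the left.

Stack     Input    Action
-------------------------
Y $       x / x $  output Y → L Y'
L Y' $    x / x $  output L → x
x Y' $    x / x $  match 'x'
Y' $      / x $    output Y' → / L Y'
/ L Y' $  / x $    match '/'
L Y' $    x $      output L → x
x Y' $    x $      match 'x'
Y' $      $        output Y' → ε
$         $        accept

The string is accepted.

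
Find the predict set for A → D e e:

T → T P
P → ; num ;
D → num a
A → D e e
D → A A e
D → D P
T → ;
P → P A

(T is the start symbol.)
PREDICT(A → D e e) = (FIRST(RHS) \ {ε}) ∪ (FOLLOW(A) if ε ∈ FIRST(RHS), i.e. RHS ⇒* ε)
FIRST(D) = { 'num' }
FIRST(D e e) = { 'num' }
ε ∉ FIRST(D e e), so FOLLOW(A) is not added.
PREDICT(A → D e e) = { 'num' }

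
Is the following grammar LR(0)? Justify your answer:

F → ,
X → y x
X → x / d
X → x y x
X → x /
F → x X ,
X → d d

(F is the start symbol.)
A grammar is LR(0) if no state in the canonical LR(0) collection has:
  - both a shift item (dot before a terminal) and a complete item (shift-reduce conflict), or
  - two or more complete items (reduce-reduce conflict; the accept item [F' → F .] counts as a complete item here).

Augment with F' → F and build the canonical LR(0) collection (I0 = CLOSURE({[F' → . F]}), then GOTO on every symbol after a dot until no new states appear). It has 15 states:
  I0: { [F → . ,], [F → . x X ,], [F' → . F] }  — shift
  I1: { [F → , .] }  — reduce
  I2: { [F' → F .] }  — accept
  I3: { [F → x . X ,], [X → . d d], [X → . x / d], [X → . x /], [X → . x y x], [X → . y x] }  — shift
  I4: { [F → x X . ,] }  — shift
  I5: { [X → d . d] }  — shift
  I6: { [X → x . / d], [X → x . /], [X → x . y x] }  — shift
  I7: { [X → y . x] }  — shift
  I8: { [X → y x .] }  — reduce
  I9: { [X → x / . d], [X → x / .] }  — shift, reduce
  I10: { [X → x y . x] }  — shift
  I11: { [X → x y x .] }  — reduce
  I12: { [X → x / d .] }  — reduce
  I13: { [X → d d .] }  — reduce
  I14: { [F → x X , .] }  — reduce

Conflict in state I9:
  Shift-reduce conflict between [X → x / .] and [X → x / . d]
So the grammar is NOT LR(0).

Answer: No. Shift-reduce conflict between [X → x / .] and [X → x / . d]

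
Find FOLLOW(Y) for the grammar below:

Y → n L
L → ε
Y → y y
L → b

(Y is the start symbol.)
{ $ }

Y is the start symbol, so $ ∈ FOLLOW(Y).
Y does not occur on any right-hand side.

Taking the union: FOLLOW(Y) = { $ }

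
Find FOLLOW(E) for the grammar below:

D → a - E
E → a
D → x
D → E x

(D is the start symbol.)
{ $, 'x' }

To compute FOLLOW(E), find every occurrence of E on a right-hand side N → α E β: add FIRST(β) \ {ε}, and if β is empty or nullable also add FOLLOW(N). Iterate to a fixed point.

In D → a - E: E is at the end, add FOLLOW(D)
In D → E x: E is followed by x, add FIRST(x) \ {ε} = { 'x' }

The FOLLOW sets referred to above (computed the same way, to a fixed point):
  FOLLOW(D) = { $ }

Taking the union: FOLLOW(E) = { $, 'x' }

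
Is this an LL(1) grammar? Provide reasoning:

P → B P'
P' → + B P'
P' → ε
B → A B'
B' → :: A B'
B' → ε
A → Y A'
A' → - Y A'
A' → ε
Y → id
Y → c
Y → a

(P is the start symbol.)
Yes, the grammar is LL(1).

Relevant sets:
  FOLLOW(P') = { $ }
  FOLLOW(B') = { $, '+' }
  FOLLOW(A') = { $, '+', '::' }

For P':
  PREDICT(P' → '+' B P') = { '+' }
  PREDICT(P' → ε) = { $ }
For B':
  PREDICT(B' → :: A B') = { '::' }
  PREDICT(B' → ε) = { $, '+' }
For A':
  PREDICT(A' → '-' Y A') = { '-' }
  PREDICT(A' → ε) = { $, '+', '::' }
For Y:
  PREDICT(Y → id) = { 'id' }
  PREDICT(Y → c) = { 'c' }
  PREDICT(Y → a) = { 'a' }
P, B, A have a single production, so nothing to check there.

All predict sets are disjoint. The grammar IS LL(1).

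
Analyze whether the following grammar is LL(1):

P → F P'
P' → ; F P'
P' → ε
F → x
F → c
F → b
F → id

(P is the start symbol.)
A grammar is LL(1) if for each non-terminal N with multiple productions, the predict sets of those productions are pairwise disjoint, where PREDICT(N → α) = (FIRST(α) \ {ε}) ∪ (FOLLOW(N) if α ⇒* ε).

Relevant sets:
  FOLLOW(P') = { $ }

For P':
  PREDICT(P' → ';' F P') = { ';' }
  PREDICT(P' → ε) = { $ }
For F:
  PREDICT(F → x) = { 'x' }
  PREDICT(F → c) = { 'c' }
  PREDICT(F → b) = { 'b' }
  PREDICT(F → id) = { 'id' }
P has a single production, so nothing to check there.

All predict sets are disjoint. The grammar IS LL(1).

Answer: Yes, the grammar is LL(1).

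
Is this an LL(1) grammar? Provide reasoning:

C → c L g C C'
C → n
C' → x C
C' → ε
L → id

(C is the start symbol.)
No. Predict set conflict for C': { 'x' }

Relevant sets:
  FOLLOW(C') = { $, 'x' }

For C:
  PREDICT(C → c L g C C') = { 'c' }
  PREDICT(C → n) = { 'n' }
For C':
  PREDICT(C' → x C) = { 'x' }
  PREDICT(C' → ε) = { $, 'x' }
L has a single production, so nothing to check there.

Conflict found: Predict set conflict for C': { 'x' }
The grammar is NOT LL(1).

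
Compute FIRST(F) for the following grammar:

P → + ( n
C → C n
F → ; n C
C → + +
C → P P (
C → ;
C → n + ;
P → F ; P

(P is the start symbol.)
{ ';' }

To compute FIRST(F), examine every production with F on the left-hand side, reading each right-hand side left to right until a non-nullable symbol is reached.

From F → ; n C:
  - ';' is a terminal: add ';' and stop

Collecting: FIRST(F) = { ';' }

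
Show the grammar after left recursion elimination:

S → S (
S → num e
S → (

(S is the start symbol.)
S is directly left-recursive. The standard transformation for
  A → A α₁ | ... | A α_m | β₁ | ... | β_n
is
  A  → β₁ A' | ... | β_n A'
  A' → α₁ A' | ... | α_m A' | ε

S → num e becomes S → num e S'
S → ( becomes S → ( S'
S → S ( becomes S' → ( S'
Add S' → ε

Resulting grammar:
S → num e S'
S → ( S'
S' → ( S'
S' → ε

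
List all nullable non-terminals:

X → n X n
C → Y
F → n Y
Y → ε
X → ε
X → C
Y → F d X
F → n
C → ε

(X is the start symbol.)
{ 'C', 'X', 'Y' }

A non-terminal is nullable if it can derive ε (the empty string): either it has an ε-production, or it has a production whose right-hand side consists entirely of nullable non-terminals.

ε-productions: Y → ε, X → ε, C → ε
So Y, X, C are immediately nullable.
No further non-terminal can be added: every production for the remaining non-terminals contains a terminal or a non-nullable non-terminal.
Nullable = { 'C', 'X', 'Y' }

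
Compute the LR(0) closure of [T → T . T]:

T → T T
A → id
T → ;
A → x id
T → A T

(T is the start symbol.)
{ [A → . id], [A → . x id], [T → . ;], [T → . A T], [T → . T T], [T → T . T] }

To compute CLOSURE, for each item [A → α.Bβ] where B is a non-terminal, add [B → .γ] for all productions B → γ; repeat for the newly added items until nothing changes.

Start with: [T → T . T]
  [T → T . T] has the dot before T: add [T → . T T], [T → . ;], [T → . A T]
  [T → . A T] has the dot before A: add [A → . id], [A → . x id]
No further items can be added.

CLOSURE = { [A → . id], [A → . x id], [T → . ;], [T → . A T], [T → . T T], [T → T . T] }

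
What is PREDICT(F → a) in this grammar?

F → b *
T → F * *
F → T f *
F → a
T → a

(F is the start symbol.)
PREDICT(F → a) = (FIRST(RHS) \ {ε}) ∪ (FOLLOW(F) if ε ∈ FIRST(RHS), i.e. RHS ⇒* ε)
FIRST(a) = { 'a' }
ε ∉ FIRST(a), so FOLLOW(F) is not added.
PREDICT(F → a) = { 'a' }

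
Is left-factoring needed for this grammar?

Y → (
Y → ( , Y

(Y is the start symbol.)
Yes, Y has productions with common prefix '('

Left-factoring is needed when two productions for the same non-terminal
share a common prefix on the right-hand side.

Productions for Y:
  Y → (
  Y → ( , Y

Found common prefix '(' in productions for Y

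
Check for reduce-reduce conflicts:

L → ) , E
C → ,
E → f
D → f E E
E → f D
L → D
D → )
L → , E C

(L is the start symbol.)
Augment with L' → L and build the canonical LR(0) collection (I0 = CLOSURE({[L' → . L]}), then GOTO on every symbol after a dot until no new states appear). It has 16 states:
  I0: { [D → . )], [D → . f E E], [L → . ) , E], [L → . , E C], [L → . D], [L' → . L] }  — shift
  I1: { [D → ) .], [L → ) . , E] }  — shift, reduce
  I2: { [E → . f D], [E → . f], [L → , . E C] }  — shift
  I3: { [L → D .] }  — reduce
  I4: { [L' → L .] }  — accept
  I5: { [D → f . E E], [E → . f D], [E → . f] }  — shift
  I6: { [D → f E . E], [E → . f D], [E → . f] }  — shift
  I7: { [D → . )], [D → . f E E], [E → f . D], [E → f .] }  — shift, reduce
  I8: { [D → ) .] }  — reduce
  I9: { [E → f D .] }  — reduce
  I10: { [D → f E E .] }  — reduce
  I11: { [C → . ,], [L → , E . C] }  — shift
  I12: { [C → , .] }  — reduce
  I13: { [L → , E C .] }  — reduce
  I14: { [E → . f D], [E → . f], [L → ) , . E] }  — shift
  I15: { [L → ) , E .] }  — reduce

No state contains more than one complete item.

Answer: No reduce-reduce conflicts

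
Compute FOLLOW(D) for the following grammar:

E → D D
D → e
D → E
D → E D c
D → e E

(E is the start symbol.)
To compute FOLLOW(D), find every occurrence of D on a right-hand side N → α D β: add FIRST(β) \ {ε}, and if β is empty or nullable also add FOLLOW(N). Iterate to a fixed point.

In E → D D: D is followed by D, add FIRST(D) \ {ε} = { 'e' }
In E → D D: D is at the end, add FOLLOW(E)
In D → E D c: D is followed by c, add FIRST(c) \ {ε} = { 'c' }

The FOLLOW sets referred to above (computed the same way, to a fixed point):
  FOLLOW(E) = { $, 'c', 'e' }

Taking the union: FOLLOW(D) = { $, 'c', 'e' }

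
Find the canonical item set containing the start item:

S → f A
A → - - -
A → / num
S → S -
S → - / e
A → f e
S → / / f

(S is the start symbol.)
{ [S → . - / e], [S → . / / f], [S → . S -], [S → . f A], [S' → . S] }

First, augment the grammar with S' → S
I₀ = CLOSURE({ [S' → . S] }):
  [S' → . S] has the dot before S: add [S → . f A], [S → . S -], [S → . - / e], [S → . / / f]
No further items can be added.

I₀ = { [S → . - / e], [S → . / / f], [S → . S -], [S → . f A], [S' → . S] }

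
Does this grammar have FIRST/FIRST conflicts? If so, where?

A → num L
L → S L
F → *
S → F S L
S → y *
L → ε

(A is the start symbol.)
No FIRST/FIRST conflicts.

A FIRST/FIRST conflict occurs when two productions N → α and N → β for the same non-terminal have FIRST(α) ∩ FIRST(β) ≠ ∅ (with ε ∈ FIRST of a nullable right-hand side, so two nullable alternatives also conflict).

FIRST sets of the non-terminals at (or reachable through a nullable prefix from) the front of some alternative:
  FIRST(S) = { '*', 'y' }
  FIRST(F) = { '*' }

Productions for L:
  L → S L: FIRST = { '*', 'y' }
  L → ε: FIRST = { ε }
Productions for S:
  S → F S L: FIRST = { '*' }
  S → y *: FIRST = { 'y' }
A, F have only one production, so no FIRST/FIRST conflict is possible there.

All alternatives of each non-terminal have pairwise disjoint FIRST sets.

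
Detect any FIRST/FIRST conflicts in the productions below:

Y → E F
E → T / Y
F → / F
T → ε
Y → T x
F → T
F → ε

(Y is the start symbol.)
Yes. F → T / F → ε on { ε }

FIRST sets of the non-terminals at (or reachable through a nullable prefix from) the front of some alternative:
  FIRST(E) = { '/' }
  FIRST(T) = { ε }

Productions for Y:
  Y → E F: FIRST = { '/' }
  Y → T x: FIRST = { 'x' }
Productions for F:
  F → / F: FIRST = { '/' }
  F → T: FIRST = { ε }
  F → ε: FIRST = { ε }
E, T have only one production, so no FIRST/FIRST conflict is possible there.

Conflict for F: F → T and F → ε
  Overlap: { ε }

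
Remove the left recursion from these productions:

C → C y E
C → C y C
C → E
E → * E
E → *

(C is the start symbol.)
C → E C'
C' → y E C'
C' → y C C'
C' → ε
E → * E
E → *

C is directly left-recursive. The standard transformation for
  A → A α₁ | ... | A α_m | β₁ | ... | β_n
is
  A  → β₁ A' | ... | β_n A'
  A' → α₁ A' | ... | α_m A' | ε

C → E becomes C → E C'
C → C y E becomes C' → y E C'
C → C y C becomes C' → y C C'
Add C' → ε

Productions for other non-terminals are unchanged:
  E → * E
  E → *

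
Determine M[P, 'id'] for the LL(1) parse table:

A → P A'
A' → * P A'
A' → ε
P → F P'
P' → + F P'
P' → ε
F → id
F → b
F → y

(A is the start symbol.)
To find M[P, 'id'], we find productions for P where 'id' is in the predict set (PREDICT(N → α) = (FIRST(α) \ {ε}) ∪ (FOLLOW(N) if α ⇒* ε)).

Relevant sets:
  FIRST(F) = { 'b', 'id', 'y' }

P → F P': PREDICT = { 'b', 'id', 'y' }
  'id' is in predict set, so this production goes in M[P, 'id']

M[P, 'id'] = P → F P'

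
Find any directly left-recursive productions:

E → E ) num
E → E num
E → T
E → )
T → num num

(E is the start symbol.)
Yes, E is left-recursive

E → E ) num: LEFT RECURSIVE (starts with E)
E → E num: LEFT RECURSIVE (starts with E)
E → T: starts with T
E → ): starts with ')'
T → num num: starts with num

The grammar has direct left recursion on: E.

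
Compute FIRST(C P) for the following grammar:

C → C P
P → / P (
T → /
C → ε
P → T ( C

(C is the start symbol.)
{ '/' }

FIRST sets of the non-terminals involved (from the grammar, by fixed-point iteration):
  FIRST(C) = { '/', ε }
  FIRST(P) = { '/' }

To compute FIRST(C P), process the symbols left to right:
Symbol C is a non-terminal. Add FIRST(C) \ {ε} = { '/' }
C is nullable (ε ∈ FIRST(C)), continue to the next symbol.
Symbol P is a non-terminal. Add FIRST(P) \ {ε} = { '/' }
P is not nullable (ε ∉ FIRST(P)), so stop here.
FIRST(C P) = { '/' }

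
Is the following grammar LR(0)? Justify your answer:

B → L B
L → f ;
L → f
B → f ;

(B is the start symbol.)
Augment with B' → B and build the canonical LR(0) collection (I0 = CLOSURE({[B' → . B]}), then GOTO on every symbol after a dot until no new states appear). It has 6 states:
  I0: { [B → . L B], [B → . f ;], [B' → . B], [L → . f ;], [L → . f] }  — shift
  I1: { [B' → B .] }  — accept
  I2: { [B → . L B], [B → . f ;], [B → L . B], [L → . f ;], [L → . f] }  — shift
  I3: { [B → f . ;], [L → f . ;], [L → f .] }  — shift, reduce
  I4: { [B → f ; .], [L → f ; .] }  — 2 reduces
  I5: { [B → L B .] }  — reduce

Conflict in state I3:
  Shift-reduce conflict between [L → f .] and [B → f . ;]
So the grammar is NOT LR(0).

Answer: No. Shift-reduce conflict between [L → f .] and [B → f . ;]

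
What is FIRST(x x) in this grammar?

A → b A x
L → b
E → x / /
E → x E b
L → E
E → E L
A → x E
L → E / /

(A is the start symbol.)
To compute FIRST(x x), process the symbols left to right:
Symbol x is a terminal. Add 'x' and stop.
FIRST(x x) = { 'x' }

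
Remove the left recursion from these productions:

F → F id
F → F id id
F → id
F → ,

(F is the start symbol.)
F is directly left-recursive. The standard transformation for
  A → A α₁ | ... | A α_m | β₁ | ... | β_n
is
  A  → β₁ A' | ... | β_n A'
  A' → α₁ A' | ... | α_m A' | ε

F → id becomes F → id F'
F → , becomes F → , F'
F → F id becomes F' → id F'
F → F id id becomes F' → id id F'
Add F' → ε

Resulting grammar:
F → id F'
F → , F'
F' → id F'
F' → id id F'
F' → ε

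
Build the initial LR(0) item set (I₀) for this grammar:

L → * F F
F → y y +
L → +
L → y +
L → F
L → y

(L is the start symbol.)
First, augment the grammar with L' → L
I₀ = CLOSURE({ [L' → . L] }):
  [L' → . L] has the dot before L: add [L → . * F F], [L → . +], [L → . y +], [L → . F], [L → . y]
  [L → . F] has the dot before F: add [F → . y y +]
No further items can be added.

I₀ = { [F → . y y +], [L → . * F F], [L → . +], [L → . F], [L → . y +], [L → . y], [L' → . L] }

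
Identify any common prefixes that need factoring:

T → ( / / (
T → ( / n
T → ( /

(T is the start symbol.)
Left-factoring is needed when two productions for the same non-terminal
share a common prefix on the right-hand side.

Productions for T:
  T → ( / / (
  T → ( / n
  T → ( /

Found common prefix '( /' in productions for T

Answer: Yes, T has productions with common prefix '( /'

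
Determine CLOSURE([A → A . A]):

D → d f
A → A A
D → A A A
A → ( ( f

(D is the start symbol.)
{ [A → . ( ( f], [A → . A A], [A → A . A] }

Start with: [A → A . A]
  [A → A . A] has the dot before A: add [A → . A A], [A → . ( ( f]
No further items can be added.

CLOSURE = { [A → . ( ( f], [A → . A A], [A → A . A] }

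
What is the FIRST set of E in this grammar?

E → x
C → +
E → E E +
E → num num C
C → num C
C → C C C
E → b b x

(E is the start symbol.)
From E → x:
  - x is a terminal: add 'x' and stop
From E → E E +:
  - E is the symbol being defined: contributes nothing new
    E is not nullable, so stop
From E → num num C:
  - num is a terminal: add 'num' and stop
From E → b b x:
  - b is a terminal: add 'b' and stop

Collecting: FIRST(E) = { 'b', 'num', 'x' }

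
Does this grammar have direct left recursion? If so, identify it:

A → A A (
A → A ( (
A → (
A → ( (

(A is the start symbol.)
A → A A (: LEFT RECURSIVE (starts with A)
A → A ( (: LEFT RECURSIVE (starts with A)
A → (: starts with '('
A → ( (: starts with '('

The grammar has direct left recursion on: A.

Answer: Yes, A is left-recursive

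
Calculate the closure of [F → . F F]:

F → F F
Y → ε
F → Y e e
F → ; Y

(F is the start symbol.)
{ [F → . ; Y], [F → . F F], [F → . Y e e], [Y → .] }

Start with: [F → . F F]
  [F → . F F] has the dot before F: add [F → . Y e e], [F → . ; Y]
  [F → . Y e e] has the dot before Y: add [Y → .]
No further items can be added.

CLOSURE = { [F → . ; Y], [F → . F F], [F → . Y e e], [Y → .] }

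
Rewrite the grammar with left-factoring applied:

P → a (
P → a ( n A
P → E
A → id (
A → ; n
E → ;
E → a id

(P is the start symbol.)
P → a ( P'
P' → ε
P' → n A
P → E
A → id (
A → ; n
E → ;
E → a id

Left-factoring transforms A → αβ₁ | αβ₂ into A → αA' and A' → β₁ | β₂
(α is the longest common prefix among the alternatives). Repeat until
no nonterminal has two alternatives with a common prefix.

Round 1: P has alternatives sharing prefix 'a ('. Introduce P': P → a ( P'
  Add: P' → ε
  Add: P' → n A

No remaining common prefixes — done.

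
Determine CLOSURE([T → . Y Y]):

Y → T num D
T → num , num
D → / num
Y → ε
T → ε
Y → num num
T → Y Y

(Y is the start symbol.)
{ [T → . Y Y], [T → . num , num], [T → .], [Y → . T num D], [Y → . num num], [Y → .] }

To compute CLOSURE, for each item [A → α.Bβ] where B is a non-terminal, add [B → .γ] for all productions B → γ; repeat for the newly added items until nothing changes.

Start with: [T → . Y Y]
  [T → . Y Y] has the dot before Y: add [Y → . T num D], [Y → .], [Y → . num num]
  [Y → . T num D] has the dot before T: add [T → . num , num], [T → .]
No further items can be added.

CLOSURE = { [T → . Y Y], [T → . num , num], [T → .], [Y → . T num D], [Y → . num num], [Y → .] }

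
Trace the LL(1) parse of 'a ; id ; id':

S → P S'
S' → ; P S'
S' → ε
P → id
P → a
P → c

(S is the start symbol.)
LL(1) parsing maintains a stack (initially the start symbol over $) and the input. At each step: if the stack top is a terminal, match it against the current input token; if it is a non-terminal N, replace it with the RHS of M[N, lookahead] (the unique production whose predict set contains the lookahead).

Stack is shown with the top on the left.

Stack     Input          Action
-------------------------------
S $       a ; id ; id $  output S → P S'
P S' $    a ; id ; id $  output P → a
a S' $    a ; id ; id $  match 'a'
S' $      ; id ; id $    output S' → ; P S'
; P S' $  ; id ; id $    match ';'
P S' $    id ; id $      output P → id
id S' $   id ; id $      match 'id'
S' $      ; id $         output S' → ; P S'
; P S' $  ; id $         match ';'
P S' $    id $           output P → id
id S' $   id $           match 'id'
S' $      $              output S' → ε
$         $              accept

The string is accepted.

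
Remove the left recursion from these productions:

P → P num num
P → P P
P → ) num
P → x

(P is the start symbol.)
P is directly left-recursive. The standard transformation for
  A → A α₁ | ... | A α_m | β₁ | ... | β_n
is
  A  → β₁ A' | ... | β_n A'
  A' → α₁ A' | ... | α_m A' | ε

P → ) num becomes P → ) num P'
P → x becomes P → x P'
P → P num num becomes P' → num num P'
P → P P becomes P' → P P'
Add P' → ε

Resulting grammar:
P → ) num P'
P → x P'
P' → num num P'
P' → P P'
P' → ε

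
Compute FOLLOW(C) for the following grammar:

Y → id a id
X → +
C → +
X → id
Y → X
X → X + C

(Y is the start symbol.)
{ $, '+' }

To compute FOLLOW(C), find every occurrence of C on a right-hand side N → α C β: add FIRST(β) \ {ε}, and if β is empty or nullable also add FOLLOW(N). Iterate to a fixed point.

In X → X + C: C is at the end, add FOLLOW(X)

The FOLLOW sets referred to above (computed the same way, to a fixed point):
  FOLLOW(X) = { $, '+' }

Taking the union: FOLLOW(C) = { $, '+' }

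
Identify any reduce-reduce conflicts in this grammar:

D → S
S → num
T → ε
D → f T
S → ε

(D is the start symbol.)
A reduce-reduce conflict occurs when an LR(0) state has two complete items [A → α .] and [B → β .] — both call for a reduction, and with no lookahead the parser cannot choose between them.

Augment with D' → D and build the canonical LR(0) collection (I0 = CLOSURE({[D' → . D]}), then GOTO on every symbol after a dot until no new states appear). It has 6 states:
  I0: { [D → . S], [D → . f T], [D' → . D], [S → . num], [S → .] }  — shift, reduce
  I1: { [D' → D .] }  — accept
  I2: { [D → S .] }  — reduce
  I3: { [D → f . T], [T → .] }  — reduce
  I4: { [S → num .] }  — reduce
  I5: { [D → f T .] }  — reduce

No state contains more than one complete item.

Answer: No reduce-reduce conflicts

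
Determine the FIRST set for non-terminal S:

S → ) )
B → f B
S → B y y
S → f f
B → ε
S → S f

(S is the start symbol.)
To compute FIRST(S), examine every production with S on the left-hand side, reading each right-hand side left to right until a non-nullable symbol is reached.

FIRST sets of the other non-terminals involved (by the same procedure, iterated to a fixed point):
  FIRST(B) = { 'f', ε }

From S → ) ):
  - ')' is a terminal: add ')' and stop
From S → B y y:
  - B is a non-terminal: add FIRST(B) \ {ε} = { 'f' }
    B is nullable, so continue to the next symbol
  - y is a terminal: add 'y' and stop
From S → f f:
  - f is a terminal: add 'f' and stop
From S → S f:
  - S is the symbol being defined: contributes nothing new
    S is not nullable, so stop

Collecting: FIRST(S) = { ')', 'f', 'y' }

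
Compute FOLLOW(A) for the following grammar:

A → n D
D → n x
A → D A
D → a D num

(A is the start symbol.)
A is the start symbol, so $ ∈ FOLLOW(A).
In A → D A: A is at the end; this adds FOLLOW(A) to itself — nothing new

Taking the union: FOLLOW(A) = { $ }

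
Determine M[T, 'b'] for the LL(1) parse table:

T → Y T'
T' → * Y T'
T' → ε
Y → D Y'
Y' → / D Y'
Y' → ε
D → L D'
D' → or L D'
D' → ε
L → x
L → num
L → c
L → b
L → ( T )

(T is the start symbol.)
To find M[T, 'b'], we find productions for T where 'b' is in the predict set (PREDICT(N → α) = (FIRST(α) \ {ε}) ∪ (FOLLOW(N) if α ⇒* ε)).

Relevant sets:
  FIRST(Y) = { '(', 'b', 'c', 'num', 'x' }

T → Y T': PREDICT = { '(', 'b', 'c', 'num', 'x' }
  'b' is in predict set, so this production goes in M[T, 'b']

M[T, 'b'] = T → Y T'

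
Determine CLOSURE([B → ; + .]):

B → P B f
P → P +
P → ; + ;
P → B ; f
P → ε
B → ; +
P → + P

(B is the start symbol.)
Start with: [B → ; + .]
The dot is at the end, so nothing is added.

CLOSURE = { [B → ; + .] }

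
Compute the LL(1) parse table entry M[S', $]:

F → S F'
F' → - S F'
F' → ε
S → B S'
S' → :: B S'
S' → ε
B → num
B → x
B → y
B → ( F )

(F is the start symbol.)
S' → ε

To find M[S', $], we find productions for S' where $ is in the predict set (PREDICT(N → α) = (FIRST(α) \ {ε}) ∪ (FOLLOW(N) if α ⇒* ε)).

Relevant sets:
  FOLLOW(S') = { $, ')', '-' }

S' → :: B S': PREDICT = { '::' }
S' → ε: PREDICT = { $, ')', '-' }
  $ is in predict set, so this production goes in M[S', $]

M[S', $] = S' → ε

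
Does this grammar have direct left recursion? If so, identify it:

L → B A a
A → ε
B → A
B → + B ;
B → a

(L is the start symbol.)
No direct left recursion

Direct left recursion occurs when N → N α for some non-terminal N (the right-hand side begins with the left-hand side itself).

L → B A a: starts with B
A → ε: starts with ε
B → A: starts with A
B → + B ;: starts with '+'
B → a: starts with a

No direct left recursion found.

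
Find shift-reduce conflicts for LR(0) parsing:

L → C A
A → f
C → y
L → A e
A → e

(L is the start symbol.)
A shift-reduce conflict occurs when an LR(0) state has both:
  - a complete (reduce) item [A → α .] (dot at the end), and
  - a shift item [B → β . c γ] (dot before a terminal).

Augment with L' → L and build the canonical LR(0) collection (I0 = CLOSURE({[L' → . L]}), then GOTO on every symbol after a dot until no new states appear). It has 9 states:
  I0: { [A → . e], [A → . f], [C → . y], [L → . A e], [L → . C A], [L' → . L] }  — shift
  I1: { [L → A . e] }  — shift
  I2: { [A → . e], [A → . f], [L → C . A] }  — shift
  I3: { [L' → L .] }  — accept
  I4: { [A → e .] }  — reduce
  I5: { [A → f .] }  — reduce
  I6: { [C → y .] }  — reduce
  I7: { [L → C A .] }  — reduce
  I8: { [L → A e .] }  — reduce

No state contains both a complete item and a shift item.

Answer: No shift-reduce conflicts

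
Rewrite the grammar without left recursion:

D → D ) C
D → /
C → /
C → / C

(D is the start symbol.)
D → / D'
D' → ) C D'
D' → ε
C → /
C → / C

D is directly left-recursive. The standard transformation for
  A → A α₁ | ... | A α_m | β₁ | ... | β_n
is
  A  → β₁ A' | ... | β_n A'
  A' → α₁ A' | ... | α_m A' | ε

D → / becomes D → / D'
D → D ) C becomes D' → ) C D'
Add D' → ε

Productions for other non-terminals are unchanged:
  C → /
  C → / C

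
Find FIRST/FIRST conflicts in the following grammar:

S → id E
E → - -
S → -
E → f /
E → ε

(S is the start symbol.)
Productions for S:
  S → id E: FIRST = { 'id' }
  S → -: FIRST = { '-' }
Productions for E:
  E → - -: FIRST = { '-' }
  E → f /: FIRST = { 'f' }
  E → ε: FIRST = { ε }

All alternatives of each non-terminal have pairwise disjoint FIRST sets.

Answer: No FIRST/FIRST conflicts.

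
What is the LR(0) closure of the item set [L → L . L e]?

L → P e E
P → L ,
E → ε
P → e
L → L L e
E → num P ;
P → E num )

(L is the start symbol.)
{ [E → . num P ;], [E → .], [L → . L L e], [L → . P e E], [L → L . L e], [P → . E num )], [P → . L ,], [P → . e] }

Start with: [L → L . L e]
  [L → L . L e] has the dot before L: add [L → . P e E], [L → . L L e]
  [L → . P e E] has the dot before P: add [P → . L ,], [P → . e], [P → . E num )]
  [P → . E num )] has the dot before E: add [E → .], [E → . num P ;]
No further items can be added.

CLOSURE = { [E → . num P ;], [E → .], [L → . L L e], [L → . P e E], [L → L . L e], [P → . E num )], [P → . L ,], [P → . e] }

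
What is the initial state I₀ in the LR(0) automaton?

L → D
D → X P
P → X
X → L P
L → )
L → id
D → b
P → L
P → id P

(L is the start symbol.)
{ [D → . X P], [D → . b], [L → . )], [L → . D], [L → . id], [L' → . L], [X → . L P] }

First, augment the grammar with L' → L
I₀ = CLOSURE({ [L' → . L] }):
  [L' → . L] has the dot before L: add [L → . D], [L → . )], [L → . id]
  [L → . D] has the dot before D: add [D → . X P], [D → . b]
  [D → . X P] has the dot before X: add [X → . L P]
No further items can be added.

I₀ = { [D → . X P], [D → . b], [L → . )], [L → . D], [L → . id], [L' → . L], [X → . L P] }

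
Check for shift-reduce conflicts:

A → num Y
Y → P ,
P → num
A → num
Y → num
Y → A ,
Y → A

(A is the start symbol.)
Augment with A' → A and build the canonical LR(0) collection (I0 = CLOSURE({[A' → . A]}), then GOTO on every symbol after a dot until no new states appear). It has 9 states:
  I0: { [A → . num Y], [A → . num], [A' → . A] }  — shift
  I1: { [A' → A .] }  — accept
  I2: { [A → . num Y], [A → . num], [A → num . Y], [A → num .], [P → . num], [Y → . A ,], [Y → . A], [Y → . P ,], [Y → . num] }  — shift, reduce
  I3: { [Y → A . ,], [Y → A .] }  — shift, reduce
  I4: { [Y → P . ,] }  — shift
  I5: { [A → num Y .] }  — reduce
  I6: { [A → . num Y], [A → . num], [A → num . Y], [A → num .], [P → . num], [P → num .], [Y → . A ,], [Y → . A], [Y → . P ,], [Y → . num], [Y → num .] }  — shift, 3 reduces
  I7: { [Y → P , .] }  — reduce
  I8: { [Y → A , .] }  — reduce

I2 contains reduce item [A → num .] and shift items [A → . num], [A → . num Y], [P → . num], [Y → . num] — shift-reduce conflict.
I3 contains reduce item [Y → A .] and shift item [Y → A . ,] — shift-reduce conflict.
I6 contains reduce items [A → num .], [P → num .], [Y → num .] and shift items [A → . num], [A → . num Y], [P → . num], [Y → . num] — shift-reduce conflict.

Answer: Yes — I2: [A → num .] vs [A → . num]; I3: [Y → A .] vs [Y → A . ,]; I6: [A → num .] vs [A → . num]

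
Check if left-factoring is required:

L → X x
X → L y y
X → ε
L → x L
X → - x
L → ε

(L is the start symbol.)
Left-factoring is needed when two productions for the same non-terminal
share a common prefix on the right-hand side.

Productions for L:
  L → X x
  L → x L
  L → ε
Productions for X:
  X → L y y
  X → ε
  X → - x

No common prefixes found.

Answer: No, left-factoring is not needed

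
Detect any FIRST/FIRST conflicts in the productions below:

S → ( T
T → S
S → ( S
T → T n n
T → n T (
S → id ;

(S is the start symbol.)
FIRST sets of the non-terminals at (or reachable through a nullable prefix from) the front of some alternative:
  FIRST(S) = { '(', 'id' }
  FIRST(T) = { '(', 'id', 'n' }

Productions for S:
  S → ( T: FIRST = { '(' }
  S → ( S: FIRST = { '(' }
  S → id ;: FIRST = { 'id' }
Productions for T:
  T → S: FIRST = { '(', 'id' }
  T → T n n: FIRST = { '(', 'id', 'n' }
  T → n T (: FIRST = { 'n' }

Conflict for S: S → ( T and S → ( S
  Overlap: { '(' }
Conflict for T: T → S and T → T n n
  Overlap: { '(', 'id' }
Conflict for T: T → T n n and T → n T (
  Overlap: { 'n' }

Answer: Yes. S → '(' T / S → '(' S on { '(' }; T → S / T → T n n on { '(', 'id' }; T → T n n / T → n T '(' on { 'n' }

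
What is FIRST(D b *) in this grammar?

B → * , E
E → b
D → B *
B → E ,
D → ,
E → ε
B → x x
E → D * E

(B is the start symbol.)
FIRST sets of the non-terminals involved (from the grammar, by fixed-point iteration):
  FIRST(D) = { '*', ',', 'b', 'x' }

To compute FIRST(D b *), process the symbols left to right:
Symbol D is a non-terminal. Add FIRST(D) \ {ε} = { '*', ',', 'b', 'x' }
D is not nullable (ε ∉ FIRST(D)), so stop here.
FIRST(D b *) = { '*', ',', 'b', 'x' }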